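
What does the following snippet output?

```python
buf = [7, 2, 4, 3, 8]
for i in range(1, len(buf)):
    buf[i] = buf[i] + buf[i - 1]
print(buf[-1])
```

24

i=1: buf[1] = 2+7 = 9 → [7, 9, 4, 3, 8]
i=2: buf[2] = 4+9 = 13 → [7, 9, 13, 3, 8]
i=3: buf[3] = 3+13 = 16 → [7, 9, 13, 16, 8]
i=4: buf[4] = 8+16 = 24 → [7, 9, 13, 16, 24]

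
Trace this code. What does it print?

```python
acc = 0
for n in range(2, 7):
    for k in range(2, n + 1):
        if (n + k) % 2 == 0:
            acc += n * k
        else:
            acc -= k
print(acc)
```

130

n=2,k=2: even sum, acc = 0+4 = 4
n=3,k=2: odd sum, acc = 4-2 = 2
n=3,k=3: even sum, acc = 2+9 = 11
n=4,k=2: even sum, acc = 11+8 = 19
n=4,k=3: odd sum, acc = 19-3 = 16
n=4,k=4: even sum, acc = 16+16 = 32
n=5,k=2: odd sum, acc = 32-2 = 30
n=5,k=3: even sum, acc = 30+15 = 45
n=5,k=4: odd sum, acc = 45-4 = 41
n=5,k=5: even sum, acc = 41+25 = 66
n=6,k=2: even sum, acc = 66+12 = 78
n=6,k=3: odd sum, acc = 78-3 = 75
n=6,k=4: even sum, acc = 75+24 = 99
n=6,k=5: odd sum, acc = 99-5 = 94
n=6,k=6: even sum, acc = 94+36 = 130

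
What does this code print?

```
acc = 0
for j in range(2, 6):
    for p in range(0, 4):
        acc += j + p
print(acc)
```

80

j=2,p=0: acc = 0+2 = 2
j=2,p=1: acc = 2+3 = 5
j=2,p=2: acc = 5+4 = 9
j=2,p=3: acc = 9+5 = 14
j=3,p=0: acc = 14+3 = 17
j=3,p=1: acc = 17+4 = 21
j=3,p=2: acc = 21+5 = 26
j=3,p=3: acc = 26+6 = 32
j=4,p=0: acc = 32+4 = 36
j=4,p=1: acc = 36+5 = 41
j=4,p=2: acc = 41+6 = 47
j=4,p=3: acc = 47+7 = 54
j=5,p=0: acc = 54+5 = 59
j=5,p=1: acc = 59+6 = 65
j=5,p=2: acc = 65+7 = 72
j=5,p=3: acc = 72+8 = 80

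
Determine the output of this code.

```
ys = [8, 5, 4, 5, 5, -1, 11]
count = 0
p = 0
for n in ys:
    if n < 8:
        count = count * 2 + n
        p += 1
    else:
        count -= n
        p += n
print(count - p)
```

n=8: not <8, count = 0-8 = -8; p=8
n=5: <8, count = (-8)*2+5 = -11; p=9
n=4: <8, count = (-11)*2+4 = -18; p=10
n=5: <8, count = (-18)*2+5 = -31; p=11
n=5: <8, count = (-31)*2+5 = -57; p=12
n=-1: <8, count = (-57)*2+(-1) = -115; p=13
n=11: not <8, count = (-115)-11 = -126; p=24
count-p = (-126)-24 = -150

-150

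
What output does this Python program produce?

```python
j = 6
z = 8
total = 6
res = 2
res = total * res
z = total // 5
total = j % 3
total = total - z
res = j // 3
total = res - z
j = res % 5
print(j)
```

2

res = 6*2 = 12
z = 6//5 = 1
total = 6%3 = 0
total = 0-1 = -1
res = 6//3 = 2
total = 2-1 = 1
j = 2%5 = 2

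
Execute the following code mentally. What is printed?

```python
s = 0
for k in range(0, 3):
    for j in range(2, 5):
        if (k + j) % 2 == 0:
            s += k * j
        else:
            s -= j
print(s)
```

k=0,j=2: even sum, s = 0+0 = 0
k=0,j=3: odd sum, s = 0-3 = -3
k=0,j=4: even sum, s = (-3)+0 = -3
k=1,j=2: odd sum, s = (-3)-2 = -5
k=1,j=3: even sum, s = (-5)+3 = -2
k=1,j=4: odd sum, s = (-2)-4 = -6
k=2,j=2: even sum, s = (-6)+4 = -2
k=2,j=3: odd sum, s = (-2)-3 = -5
k=2,j=4: even sum, s = (-5)+8 = 3

3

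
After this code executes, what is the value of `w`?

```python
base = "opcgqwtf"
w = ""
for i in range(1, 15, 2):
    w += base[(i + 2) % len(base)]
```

'gwfpgwf'

i=1: add base[3]='g' → 'g'
i=3: add base[5]='w' → 'gw'
i=5: add base[7]='f' → 'gwf'
i=7: add base[1]='p' → 'gwfp'
i=9: add base[3]='g' → 'gwfpg'
i=11: add base[5]='w' → 'gwfpgw'
i=13: add base[7]='f' → 'gwfpgwf'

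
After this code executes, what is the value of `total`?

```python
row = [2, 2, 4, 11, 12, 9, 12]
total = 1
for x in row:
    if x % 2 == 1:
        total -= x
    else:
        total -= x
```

-51

x=2: not odd, total = 1-2 = -1
x=2: not odd, total = (-1)-2 = -3
x=4: not odd, total = (-3)-4 = -7
x=11: odd, total = (-7)-11 = -18
x=12: not odd, total = (-18)-12 = -30
x=9: odd, total = (-30)-9 = -39
x=12: not odd, total = (-39)-12 = -51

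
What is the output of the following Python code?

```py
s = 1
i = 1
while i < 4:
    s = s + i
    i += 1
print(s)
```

7

i=1: s = 1+1 = 2
i=2: s = 2+2 = 4
i=3: s = 4+3 = 7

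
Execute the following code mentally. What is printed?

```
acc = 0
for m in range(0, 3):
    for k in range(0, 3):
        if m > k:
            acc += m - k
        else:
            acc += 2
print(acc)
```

16

m=0,k=0: not 0>0, acc = 0+2 = 2
m=0,k=1: not 0>1, acc = 2+2 = 4
m=0,k=2: not 0>2, acc = 4+2 = 6
m=1,k=0: 1>0, acc = 6+1 = 7
m=1,k=1: not 1>1, acc = 7+2 = 9
m=1,k=2: not 1>2, acc = 9+2 = 11
m=2,k=0: 2>0, acc = 11+2 = 13
m=2,k=1: 2>1, acc = 13+1 = 14
m=2,k=2: not 2>2, acc = 14+2 = 16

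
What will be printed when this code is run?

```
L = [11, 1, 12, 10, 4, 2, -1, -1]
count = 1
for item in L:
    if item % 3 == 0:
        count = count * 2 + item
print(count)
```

item=11: not %3==0
item=1: not %3==0
item=12: %3==0, count = 1*2+12 = 14
item=10: not %3==0
item=4: not %3==0
item=2: not %3==0
item=-1: not %3==0
item=-1: not %3==0

14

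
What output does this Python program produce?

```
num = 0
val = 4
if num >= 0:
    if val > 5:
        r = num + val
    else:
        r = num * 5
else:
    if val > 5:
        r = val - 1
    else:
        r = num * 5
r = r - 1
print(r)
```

-1

num=0, val=4
num >= 0 is True; val > 5 is False
→ r = num * 5 = 0
r = 0-1 = -1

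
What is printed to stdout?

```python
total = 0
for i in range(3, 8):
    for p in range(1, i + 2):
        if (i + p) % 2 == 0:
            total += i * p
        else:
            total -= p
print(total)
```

202

i=3,p=1: even sum, total = 0+3 = 3
i=3,p=2: odd sum, total = 3-2 = 1
i=3,p=3: even sum, total = 1+9 = 10
i=3,p=4: odd sum, total = 10-4 = 6
i=4,p=1: odd sum, total = 6-1 = 5
i=4,p=2: even sum, total = 5+8 = 13
i=4,p=3: odd sum, total = 13-3 = 10
i=4,p=4: even sum, total = 10+16 = 26
i=4,p=5: odd sum, total = 26-5 = 21
i=5,p=1: even sum, total = 21+5 = 26
i=5,p=2: odd sum, total = 26-2 = 24
i=5,p=3: even sum, total = 24+15 = 39
i=5,p=4: odd sum, total = 39-4 = 35
i=5,p=5: even sum, total = 35+25 = 60
i=5,p=6: odd sum, total = 60-6 = 54
i=6,p=1: odd sum, total = 54-1 = 53
i=6,p=2: even sum, total = 53+12 = 65
i=6,p=3: odd sum, total = 65-3 = 62
i=6,p=4: even sum, total = 62+24 = 86
i=6,p=5: odd sum, total = 86-5 = 81
i=6,p=6: even sum, total = 81+36 = 117
i=6,p=7: odd sum, total = 117-7 = 110
i=7,p=1: even sum, total = 110+7 = 117
i=7,p=2: odd sum, total = 117-2 = 115
i=7,p=3: even sum, total = 115+21 = 136
i=7,p=4: odd sum, total = 136-4 = 132
i=7,p=5: even sum, total = 132+35 = 167
i=7,p=6: odd sum, total = 167-6 = 161
i=7,p=7: even sum, total = 161+49 = 210
i=7,p=8: odd sum, total = 210-8 = 202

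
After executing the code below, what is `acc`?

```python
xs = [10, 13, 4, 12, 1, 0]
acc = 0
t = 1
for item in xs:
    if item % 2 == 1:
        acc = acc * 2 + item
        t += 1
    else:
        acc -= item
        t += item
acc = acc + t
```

item=10: not odd, acc = 0-10 = -10; t=11
item=13: odd, acc = (-10)*2+13 = -7; t=12
item=4: not odd, acc = (-7)-4 = -11; t=16
item=12: not odd, acc = (-11)-12 = -23; t=28
item=1: odd, acc = (-23)*2+1 = -45; t=29
item=0: not odd, acc = (-45)-0 = -45; t=29
acc+t = (-45)+29 = -16

-16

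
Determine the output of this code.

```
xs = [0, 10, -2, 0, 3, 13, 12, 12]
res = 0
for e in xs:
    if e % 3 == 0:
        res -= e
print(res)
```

e=0: %3==0, res = 0-0 = 0
e=10: not %3==0
e=-2: not %3==0
e=0: %3==0, res = 0-0 = 0
e=3: %3==0, res = 0-3 = -3
e=13: not %3==0
e=12: %3==0, res = (-3)-12 = -15
e=12: %3==0, res = (-15)-12 = -27

-27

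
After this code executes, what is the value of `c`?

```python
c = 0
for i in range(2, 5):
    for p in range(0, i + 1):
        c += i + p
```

i=2,p=0: c = 0+2 = 2
i=2,p=1: c = 2+3 = 5
i=2,p=2: c = 5+4 = 9
i=3,p=0: c = 9+3 = 12
i=3,p=1: c = 12+4 = 16
i=3,p=2: c = 16+5 = 21
i=3,p=3: c = 21+6 = 27
i=4,p=0: c = 27+4 = 31
i=4,p=1: c = 31+5 = 36
i=4,p=2: c = 36+6 = 42
i=4,p=3: c = 42+7 = 49
i=4,p=4: c = 49+8 = 57

57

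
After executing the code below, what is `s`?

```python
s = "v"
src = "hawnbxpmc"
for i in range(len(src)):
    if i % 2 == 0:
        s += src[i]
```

i=0: add 'h' → 'vh'
i=1: skip
i=2: add 'w' → 'vhw'
i=3: skip
i=4: add 'b' → 'vhwb'
i=5: skip
i=6: add 'p' → 'vhwbp'
i=7: skip
i=8: add 'c' → 'vhwbpc'

'vhwbpc'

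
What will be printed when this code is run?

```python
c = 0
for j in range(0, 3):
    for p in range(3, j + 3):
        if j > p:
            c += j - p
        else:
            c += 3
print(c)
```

j=1,p=3: not 1>3, c = 0+3 = 3
j=2,p=3: not 2>3, c = 3+3 = 6
j=2,p=4: not 2>4, c = 6+3 = 9

9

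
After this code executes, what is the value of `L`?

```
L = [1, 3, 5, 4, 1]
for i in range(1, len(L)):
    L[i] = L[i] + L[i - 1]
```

i=1: L[1] = 3+1 = 4 → [1, 4, 5, 4, 1]
i=2: L[2] = 5+4 = 9 → [1, 4, 9, 4, 1]
i=3: L[3] = 4+9 = 13 → [1, 4, 9, 13, 1]
i=4: L[4] = 1+13 = 14 → [1, 4, 9, 13, 14]

[1, 4, 9, 13, 14]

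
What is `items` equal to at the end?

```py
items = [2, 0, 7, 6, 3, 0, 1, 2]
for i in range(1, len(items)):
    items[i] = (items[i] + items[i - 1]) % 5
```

[2, 2, 4, 0, 3, 3, 4, 1]

i=1: items[1] = (0+2)%5 = 2 → [2, 2, 7, 6, 3, 0, 1, 2]
i=2: items[2] = (7+2)%5 = 4 → [2, 2, 4, 6, 3, 0, 1, 2]
i=3: items[3] = (6+4)%5 = 0 → [2, 2, 4, 0, 3, 0, 1, 2]
i=4: items[4] = (3+0)%5 = 3 → [2, 2, 4, 0, 3, 0, 1, 2]
i=5: items[5] = (0+3)%5 = 3 → [2, 2, 4, 0, 3, 3, 1, 2]
i=6: items[6] = (1+3)%5 = 4 → [2, 2, 4, 0, 3, 3, 4, 2]
i=7: items[7] = (2+4)%5 = 1 → [2, 2, 4, 0, 3, 3, 4, 1]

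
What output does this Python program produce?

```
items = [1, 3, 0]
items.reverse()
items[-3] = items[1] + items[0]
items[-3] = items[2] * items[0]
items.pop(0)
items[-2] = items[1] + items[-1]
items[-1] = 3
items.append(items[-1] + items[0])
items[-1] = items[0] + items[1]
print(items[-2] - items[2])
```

-2

reverse → [0, 3, 1]
items[-3] = items[1]+items[0] = 3+0 = 3 → [3, 3, 1]
items[-3] = items[2]*items[0] = 1*3 = 3 → [3, 3, 1]
pop(0) removes 3 → [3, 1]
items[-2] = items[1]+items[-1] = 1+1 = 2 → [2, 1]
items[-1] = 3 → [2, 3]
append items[-1]+items[0] = 3+2 = 5 → [2, 3, 5]
items[-1] = items[0]+items[1] = 2+3 = 5 → [2, 3, 5]
items[-2]-items[2] = 3-5 = -2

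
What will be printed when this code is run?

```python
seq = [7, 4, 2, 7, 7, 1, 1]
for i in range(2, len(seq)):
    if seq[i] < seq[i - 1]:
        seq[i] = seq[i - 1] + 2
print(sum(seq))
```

i=2: 2<4, seq[2] = 4+2 = 6 → [7, 4, 6, 7, 7, 1, 1]
i=3: 7>=6, unchanged → [7, 4, 6, 7, 7, 1, 1]
i=4: 7>=7, unchanged → [7, 4, 6, 7, 7, 1, 1]
i=5: 1<7, seq[5] = 7+2 = 9 → [7, 4, 6, 7, 7, 9, 1]
i=6: 1<9, seq[6] = 9+2 = 11 → [7, 4, 6, 7, 7, 9, 11]
sum = 51

51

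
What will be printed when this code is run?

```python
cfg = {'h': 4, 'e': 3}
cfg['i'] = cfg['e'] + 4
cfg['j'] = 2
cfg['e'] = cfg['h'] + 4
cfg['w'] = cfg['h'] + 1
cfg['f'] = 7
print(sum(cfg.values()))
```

cfg['i'] = cfg['e']+4 = 7 → {'h': 4, 'e': 3, 'i': 7}
cfg['j'] = 2 → {'h': 4, 'e': 3, 'i': 7, 'j': 2}
cfg['e'] = cfg['h']+4 = 8 → {'h': 4, 'e': 8, 'i': 7, 'j': 2}
cfg['w'] = cfg['h']+1 = 5 → {'h': 4, 'e': 8, 'i': 7, 'j': 2, 'w': 5}
cfg['f'] = 7 → {'h': 4, 'e': 8, 'i': 7, 'j': 2, 'w': 5, 'f': 7}
sum of values = 33

33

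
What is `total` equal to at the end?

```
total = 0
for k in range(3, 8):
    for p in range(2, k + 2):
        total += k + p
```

240

k=3,p=2: total = 0+5 = 5
k=3,p=3: total = 5+6 = 11
k=3,p=4: total = 11+7 = 18
k=4,p=2: total = 18+6 = 24
k=4,p=3: total = 24+7 = 31
k=4,p=4: total = 31+8 = 39
k=4,p=5: total = 39+9 = 48
k=5,p=2: total = 48+7 = 55
k=5,p=3: total = 55+8 = 63
k=5,p=4: total = 63+9 = 72
k=5,p=5: total = 72+10 = 82
k=5,p=6: total = 82+11 = 93
k=6,p=2: total = 93+8 = 101
k=6,p=3: total = 101+9 = 110
k=6,p=4: total = 110+10 = 120
k=6,p=5: total = 120+11 = 131
k=6,p=6: total = 131+12 = 143
k=6,p=7: total = 143+13 = 156
k=7,p=2: total = 156+9 = 165
k=7,p=3: total = 165+10 = 175
k=7,p=4: total = 175+11 = 186
k=7,p=5: total = 186+12 = 198
k=7,p=6: total = 198+13 = 211
k=7,p=7: total = 211+14 = 225
k=7,p=8: total = 225+15 = 240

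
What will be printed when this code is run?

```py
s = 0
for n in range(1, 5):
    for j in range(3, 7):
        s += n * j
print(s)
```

n=1,j=3: s = 0+3 = 3
n=1,j=4: s = 3+4 = 7
n=1,j=5: s = 7+5 = 12
n=1,j=6: s = 12+6 = 18
n=2,j=3: s = 18+6 = 24
n=2,j=4: s = 24+8 = 32
n=2,j=5: s = 32+10 = 42
n=2,j=6: s = 42+12 = 54
n=3,j=3: s = 54+9 = 63
n=3,j=4: s = 63+12 = 75
n=3,j=5: s = 75+15 = 90
n=3,j=6: s = 90+18 = 108
n=4,j=3: s = 108+12 = 120
n=4,j=4: s = 120+16 = 136
n=4,j=5: s = 136+20 = 156
n=4,j=6: s = 156+24 = 180

180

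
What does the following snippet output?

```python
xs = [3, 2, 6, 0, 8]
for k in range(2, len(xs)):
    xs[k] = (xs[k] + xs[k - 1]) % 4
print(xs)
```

k=2: xs[2] = (6+2)%4 = 0 → [3, 2, 0, 0, 8]
k=3: xs[3] = (0+0)%4 = 0 → [3, 2, 0, 0, 8]
k=4: xs[4] = (8+0)%4 = 0 → [3, 2, 0, 0, 0]

[3, 2, 0, 0, 0]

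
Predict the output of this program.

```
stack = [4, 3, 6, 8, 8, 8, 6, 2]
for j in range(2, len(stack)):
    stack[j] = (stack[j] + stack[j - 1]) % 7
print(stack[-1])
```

j=2: stack[2] = (6+3)%7 = 2 → [4, 3, 2, 8, 8, 8, 6, 2]
j=3: stack[3] = (8+2)%7 = 3 → [4, 3, 2, 3, 8, 8, 6, 2]
j=4: stack[4] = (8+3)%7 = 4 → [4, 3, 2, 3, 4, 8, 6, 2]
j=5: stack[5] = (8+4)%7 = 5 → [4, 3, 2, 3, 4, 5, 6, 2]
j=6: stack[6] = (6+5)%7 = 4 → [4, 3, 2, 3, 4, 5, 4, 2]
j=7: stack[7] = (2+4)%7 = 6 → [4, 3, 2, 3, 4, 5, 4, 6]

6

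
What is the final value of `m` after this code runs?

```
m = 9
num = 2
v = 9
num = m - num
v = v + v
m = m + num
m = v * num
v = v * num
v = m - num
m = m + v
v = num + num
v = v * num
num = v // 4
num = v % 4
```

245

num = 9-2 = 7
v = 9+9 = 18
m = 9+7 = 16
m = 18*7 = 126
v = 18*7 = 126
v = 126-7 = 119
m = 126+119 = 245
v = 7+7 = 14
v = 14*7 = 98
num = 98//4 = 24
num = 98%4 = 2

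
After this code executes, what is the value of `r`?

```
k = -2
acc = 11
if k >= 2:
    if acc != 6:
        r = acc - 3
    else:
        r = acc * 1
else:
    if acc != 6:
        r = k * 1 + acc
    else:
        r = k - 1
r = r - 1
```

k=-2, acc=11
k >= 2 is False; acc != 6 is True
→ r = k * 1 + acc = 9
r = 9-1 = 8

8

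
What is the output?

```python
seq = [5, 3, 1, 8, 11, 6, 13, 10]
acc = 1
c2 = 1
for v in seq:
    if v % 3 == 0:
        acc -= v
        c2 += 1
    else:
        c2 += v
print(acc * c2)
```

-408

v=5: not %3==0; c2=6
v=3: %3==0, acc = 1-3 = -2; c2=7
v=1: not %3==0; c2=8
v=8: not %3==0; c2=16
v=11: not %3==0; c2=27
v=6: %3==0, acc = (-2)-6 = -8; c2=28
v=13: not %3==0; c2=41
v=10: not %3==0; c2=51
acc*c2 = (-8)*51 = -408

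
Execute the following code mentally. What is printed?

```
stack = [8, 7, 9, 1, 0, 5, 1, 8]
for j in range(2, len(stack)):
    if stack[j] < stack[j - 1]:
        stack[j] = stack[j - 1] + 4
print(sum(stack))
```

j=2: 9>=7, unchanged → [8, 7, 9, 1, 0, 5, 1, 8]
j=3: 1<9, stack[3] = 9+4 = 13 → [8, 7, 9, 13, 0, 5, 1, 8]
j=4: 0<13, stack[4] = 13+4 = 17 → [8, 7, 9, 13, 17, 5, 1, 8]
j=5: 5<17, stack[5] = 17+4 = 21 → [8, 7, 9, 13, 17, 21, 1, 8]
j=6: 1<21, stack[6] = 21+4 = 25 → [8, 7, 9, 13, 17, 21, 25, 8]
j=7: 8<25, stack[7] = 25+4 = 29 → [8, 7, 9, 13, 17, 21, 25, 29]
sum = 129

129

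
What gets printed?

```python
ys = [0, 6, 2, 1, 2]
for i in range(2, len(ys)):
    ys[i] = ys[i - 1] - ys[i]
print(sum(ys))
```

14

i=2: ys[2] = 6-2 = 4 → [0, 6, 4, 1, 2]
i=3: ys[3] = 4-1 = 3 → [0, 6, 4, 3, 2]
i=4: ys[4] = 3-2 = 1 → [0, 6, 4, 3, 1]
sum = 14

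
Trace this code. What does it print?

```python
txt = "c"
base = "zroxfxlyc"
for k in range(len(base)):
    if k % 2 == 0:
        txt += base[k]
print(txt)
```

czoflc

k=0: add 'z' → 'cz'
k=1: skip
k=2: add 'o' → 'czo'
k=3: skip
k=4: add 'f' → 'czof'
k=5: skip
k=6: add 'l' → 'czofl'
k=7: skip
k=8: add 'c' → 'czoflc'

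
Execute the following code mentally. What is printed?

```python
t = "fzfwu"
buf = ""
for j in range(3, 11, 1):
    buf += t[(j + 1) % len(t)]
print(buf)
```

ufzfwufz

j=3: add t[4]='u' → 'u'
j=4: add t[0]='f' → 'uf'
j=5: add t[1]='z' → 'ufz'
j=6: add t[2]='f' → 'ufzf'
j=7: add t[3]='w' → 'ufzfw'
j=8: add t[4]='u' → 'ufzfwu'
j=9: add t[0]='f' → 'ufzfwuf'
j=10: add t[1]='z' → 'ufzfwufz'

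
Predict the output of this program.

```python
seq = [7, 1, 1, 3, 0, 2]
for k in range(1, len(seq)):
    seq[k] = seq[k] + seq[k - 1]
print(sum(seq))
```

62

k=1: seq[1] = 1+7 = 8 → [7, 8, 1, 3, 0, 2]
k=2: seq[2] = 1+8 = 9 → [7, 8, 9, 3, 0, 2]
k=3: seq[3] = 3+9 = 12 → [7, 8, 9, 12, 0, 2]
k=4: seq[4] = 0+12 = 12 → [7, 8, 9, 12, 12, 2]
k=5: seq[5] = 2+12 = 14 → [7, 8, 9, 12, 12, 14]
sum = 62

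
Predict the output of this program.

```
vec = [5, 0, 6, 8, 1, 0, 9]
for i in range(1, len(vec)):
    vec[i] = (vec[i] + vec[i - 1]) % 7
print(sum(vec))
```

32

i=1: vec[1] = (0+5)%7 = 5 → [5, 5, 6, 8, 1, 0, 9]
i=2: vec[2] = (6+5)%7 = 4 → [5, 5, 4, 8, 1, 0, 9]
i=3: vec[3] = (8+4)%7 = 5 → [5, 5, 4, 5, 1, 0, 9]
i=4: vec[4] = (1+5)%7 = 6 → [5, 5, 4, 5, 6, 0, 9]
i=5: vec[5] = (0+6)%7 = 6 → [5, 5, 4, 5, 6, 6, 9]
i=6: vec[6] = (9+6)%7 = 1 → [5, 5, 4, 5, 6, 6, 1]
sum = 32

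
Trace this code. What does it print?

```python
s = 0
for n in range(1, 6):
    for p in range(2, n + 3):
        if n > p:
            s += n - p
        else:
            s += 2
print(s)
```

38

n=1,p=2: not 1>2, s = 0+2 = 2
n=1,p=3: not 1>3, s = 2+2 = 4
n=2,p=2: not 2>2, s = 4+2 = 6
n=2,p=3: not 2>3, s = 6+2 = 8
n=2,p=4: not 2>4, s = 8+2 = 10
n=3,p=2: 3>2, s = 10+1 = 11
n=3,p=3: not 3>3, s = 11+2 = 13
n=3,p=4: not 3>4, s = 13+2 = 15
n=3,p=5: not 3>5, s = 15+2 = 17
n=4,p=2: 4>2, s = 17+2 = 19
n=4,p=3: 4>3, s = 19+1 = 20
n=4,p=4: not 4>4, s = 20+2 = 22
n=4,p=5: not 4>5, s = 22+2 = 24
n=4,p=6: not 4>6, s = 24+2 = 26
n=5,p=2: 5>2, s = 26+3 = 29
n=5,p=3: 5>3, s = 29+2 = 31
n=5,p=4: 5>4, s = 31+1 = 32
n=5,p=5: not 5>5, s = 32+2 = 34
n=5,p=6: not 5>6, s = 34+2 = 36
n=5,p=7: not 5>7, s = 36+2 = 38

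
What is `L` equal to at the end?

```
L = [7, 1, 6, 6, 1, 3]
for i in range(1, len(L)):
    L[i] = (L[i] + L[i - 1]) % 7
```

[7, 1, 0, 6, 0, 3]

i=1: L[1] = (1+7)%7 = 1 → [7, 1, 6, 6, 1, 3]
i=2: L[2] = (6+1)%7 = 0 → [7, 1, 0, 6, 1, 3]
i=3: L[3] = (6+0)%7 = 6 → [7, 1, 0, 6, 1, 3]
i=4: L[4] = (1+6)%7 = 0 → [7, 1, 0, 6, 0, 3]
i=5: L[5] = (3+0)%7 = 3 → [7, 1, 0, 6, 0, 3]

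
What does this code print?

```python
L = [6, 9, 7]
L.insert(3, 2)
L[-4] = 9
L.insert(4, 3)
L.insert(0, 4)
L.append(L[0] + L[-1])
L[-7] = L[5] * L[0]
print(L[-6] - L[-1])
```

2

insert 2 at 3 → [6, 9, 7, 2]
L[-4] = 9 → [9, 9, 7, 2]
insert 3 at 4 → [9, 9, 7, 2, 3]
insert 4 at 0 → [4, 9, 9, 7, 2, 3]
append L[0]+L[-1] = 4+3 = 7 → [4, 9, 9, 7, 2, 3, 7]
L[-7] = L[5]*L[0] = 3*4 = 12 → [12, 9, 9, 7, 2, 3, 7]
L[-6]-L[-1] = 9-7 = 2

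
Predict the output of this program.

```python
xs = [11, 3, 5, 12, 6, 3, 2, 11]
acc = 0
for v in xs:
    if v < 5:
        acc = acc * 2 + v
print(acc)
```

20

v=11: not <5
v=3: <5, acc = 0*2+3 = 3
v=5: not <5
v=12: not <5
v=6: not <5
v=3: <5, acc = 3*2+3 = 9
v=2: <5, acc = 9*2+2 = 20
v=11: not <5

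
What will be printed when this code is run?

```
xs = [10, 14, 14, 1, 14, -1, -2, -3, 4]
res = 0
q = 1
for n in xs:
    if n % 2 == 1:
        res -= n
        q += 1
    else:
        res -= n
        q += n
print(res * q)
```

-2958

n=10: not odd, res = 0-10 = -10; q=11
n=14: not odd, res = (-10)-14 = -24; q=25
n=14: not odd, res = (-24)-14 = -38; q=39
n=1: odd, res = (-38)-1 = -39; q=40
n=14: not odd, res = (-39)-14 = -53; q=54
n=-1: odd, res = (-53)-(-1) = -52; q=55
n=-2: not odd, res = (-52)-(-2) = -50; q=53
n=-3: odd, res = (-50)-(-3) = -47; q=54
n=4: not odd, res = (-47)-4 = -51; q=58
res*q = (-51)*58 = -2958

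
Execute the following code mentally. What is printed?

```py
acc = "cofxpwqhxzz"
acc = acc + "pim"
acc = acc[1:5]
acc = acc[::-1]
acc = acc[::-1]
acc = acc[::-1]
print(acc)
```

+ 'pim' → 'cofxpwqhxzzpim'
slice [1:5] → 'ofxp'
reverse → 'pxfo'
reverse → 'ofxp'
reverse → 'pxfo'

pxfo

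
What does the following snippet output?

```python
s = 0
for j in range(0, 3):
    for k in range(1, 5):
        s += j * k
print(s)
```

j=0,k=1: s = 0+0 = 0
j=0,k=2: s = 0+0 = 0
j=0,k=3: s = 0+0 = 0
j=0,k=4: s = 0+0 = 0
j=1,k=1: s = 0+1 = 1
j=1,k=2: s = 1+2 = 3
j=1,k=3: s = 3+3 = 6
j=1,k=4: s = 6+4 = 10
j=2,k=1: s = 10+2 = 12
j=2,k=2: s = 12+4 = 16
j=2,k=3: s = 16+6 = 22
j=2,k=4: s = 22+8 = 30

30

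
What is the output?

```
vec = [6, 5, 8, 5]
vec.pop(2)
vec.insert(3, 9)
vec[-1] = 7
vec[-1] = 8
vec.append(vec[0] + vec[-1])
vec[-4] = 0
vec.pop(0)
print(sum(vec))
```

pop(2) removes 8 → [6, 5, 5]
insert 9 at 3 → [6, 5, 5, 9]
vec[-1] = 7 → [6, 5, 5, 7]
vec[-1] = 8 → [6, 5, 5, 8]
append vec[0]+vec[-1] = 6+8 = 14 → [6, 5, 5, 8, 14]
vec[-4] = 0 → [6, 0, 5, 8, 14]
pop(0) removes 6 → [0, 5, 8, 14]
sum = 27

27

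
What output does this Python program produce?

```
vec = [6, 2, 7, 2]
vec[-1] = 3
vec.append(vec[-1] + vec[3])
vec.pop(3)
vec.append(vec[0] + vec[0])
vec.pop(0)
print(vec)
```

[2, 7, 6, 12]

vec[-1] = 3 → [6, 2, 7, 3]
append vec[-1]+vec[3] = 3+3 = 6 → [6, 2, 7, 3, 6]
pop(3) removes 3 → [6, 2, 7, 6]
append vec[0]+vec[0] = 6+6 = 12 → [6, 2, 7, 6, 12]
pop(0) removes 6 → [2, 7, 6, 12]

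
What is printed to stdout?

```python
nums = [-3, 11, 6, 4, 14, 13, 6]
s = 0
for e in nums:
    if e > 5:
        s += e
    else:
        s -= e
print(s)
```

e=-3: not >5, s = 0-(-3) = 3
e=11: >5, s = 3+11 = 14
e=6: >5, s = 14+6 = 20
e=4: not >5, s = 20-4 = 16
e=14: >5, s = 16+14 = 30
e=13: >5, s = 30+13 = 43
e=6: >5, s = 43+6 = 49

49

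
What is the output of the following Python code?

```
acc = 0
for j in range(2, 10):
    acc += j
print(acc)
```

j=2: acc = 0+2 = 2
j=3: acc = 2+3 = 5
j=4: acc = 5+4 = 9
j=5: acc = 9+5 = 14
j=6: acc = 14+6 = 20
j=7: acc = 20+7 = 27
j=8: acc = 27+8 = 35
j=9: acc = 35+9 = 44

44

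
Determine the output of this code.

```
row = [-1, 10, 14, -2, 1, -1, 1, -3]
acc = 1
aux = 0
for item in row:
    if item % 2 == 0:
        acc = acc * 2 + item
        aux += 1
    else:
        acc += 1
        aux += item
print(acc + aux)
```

86

item=-1: not even, acc = 1+1 = 2; aux=-1
item=10: even, acc = 2*2+10 = 14; aux=0
item=14: even, acc = 14*2+14 = 42; aux=1
item=-2: even, acc = 42*2+(-2) = 82; aux=2
item=1: not even, acc = 82+1 = 83; aux=3
item=-1: not even, acc = 83+1 = 84; aux=2
item=1: not even, acc = 84+1 = 85; aux=3
item=-3: not even, acc = 85+1 = 86; aux=0
acc+aux = 86+0 = 86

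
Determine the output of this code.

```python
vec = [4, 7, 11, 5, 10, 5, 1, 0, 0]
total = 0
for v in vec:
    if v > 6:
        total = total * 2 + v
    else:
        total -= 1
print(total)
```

46

v=4: not >6, total = 0-1 = -1
v=7: >6, total = (-1)*2+7 = 5
v=11: >6, total = 5*2+11 = 21
v=5: not >6, total = 21-1 = 20
v=10: >6, total = 20*2+10 = 50
v=5: not >6, total = 50-1 = 49
v=1: not >6, total = 49-1 = 48
v=0: not >6, total = 48-1 = 47
v=0: not >6, total = 47-1 = 46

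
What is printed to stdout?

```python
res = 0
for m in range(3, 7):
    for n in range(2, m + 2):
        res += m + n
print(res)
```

156

m=3,n=2: res = 0+5 = 5
m=3,n=3: res = 5+6 = 11
m=3,n=4: res = 11+7 = 18
m=4,n=2: res = 18+6 = 24
m=4,n=3: res = 24+7 = 31
m=4,n=4: res = 31+8 = 39
m=4,n=5: res = 39+9 = 48
m=5,n=2: res = 48+7 = 55
m=5,n=3: res = 55+8 = 63
m=5,n=4: res = 63+9 = 72
m=5,n=5: res = 72+10 = 82
m=5,n=6: res = 82+11 = 93
m=6,n=2: res = 93+8 = 101
m=6,n=3: res = 101+9 = 110
m=6,n=4: res = 110+10 = 120
m=6,n=5: res = 120+11 = 131
m=6,n=6: res = 131+12 = 143
m=6,n=7: res = 143+13 = 156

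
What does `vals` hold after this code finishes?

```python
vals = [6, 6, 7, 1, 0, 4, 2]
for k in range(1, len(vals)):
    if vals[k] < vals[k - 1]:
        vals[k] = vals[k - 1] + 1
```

[6, 6, 7, 8, 9, 10, 11]

k=1: 6>=6, unchanged → [6, 6, 7, 1, 0, 4, 2]
k=2: 7>=6, unchanged → [6, 6, 7, 1, 0, 4, 2]
k=3: 1<7, vals[3] = 7+1 = 8 → [6, 6, 7, 8, 0, 4, 2]
k=4: 0<8, vals[4] = 8+1 = 9 → [6, 6, 7, 8, 9, 4, 2]
k=5: 4<9, vals[5] = 9+1 = 10 → [6, 6, 7, 8, 9, 10, 2]
k=6: 2<10, vals[6] = 10+1 = 11 → [6, 6, 7, 8, 9, 10, 11]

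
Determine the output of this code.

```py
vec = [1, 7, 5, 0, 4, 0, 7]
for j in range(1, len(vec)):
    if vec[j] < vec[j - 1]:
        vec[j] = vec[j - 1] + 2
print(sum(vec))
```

j=1: 7>=1, unchanged → [1, 7, 5, 0, 4, 0, 7]
j=2: 5<7, vec[2] = 7+2 = 9 → [1, 7, 9, 0, 4, 0, 7]
j=3: 0<9, vec[3] = 9+2 = 11 → [1, 7, 9, 11, 4, 0, 7]
j=4: 4<11, vec[4] = 11+2 = 13 → [1, 7, 9, 11, 13, 0, 7]
j=5: 0<13, vec[5] = 13+2 = 15 → [1, 7, 9, 11, 13, 15, 7]
j=6: 7<15, vec[6] = 15+2 = 17 → [1, 7, 9, 11, 13, 15, 17]
sum = 73

73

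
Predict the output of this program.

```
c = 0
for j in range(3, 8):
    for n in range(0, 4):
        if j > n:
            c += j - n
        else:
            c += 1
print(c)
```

71

j=3,n=0: 3>0, c = 0+3 = 3
j=3,n=1: 3>1, c = 3+2 = 5
j=3,n=2: 3>2, c = 5+1 = 6
j=3,n=3: not 3>3, c = 6+1 = 7
j=4,n=0: 4>0, c = 7+4 = 11
j=4,n=1: 4>1, c = 11+3 = 14
j=4,n=2: 4>2, c = 14+2 = 16
j=4,n=3: 4>3, c = 16+1 = 17
j=5,n=0: 5>0, c = 17+5 = 22
j=5,n=1: 5>1, c = 22+4 = 26
j=5,n=2: 5>2, c = 26+3 = 29
j=5,n=3: 5>3, c = 29+2 = 31
j=6,n=0: 6>0, c = 31+6 = 37
j=6,n=1: 6>1, c = 37+5 = 42
j=6,n=2: 6>2, c = 42+4 = 46
j=6,n=3: 6>3, c = 46+3 = 49
j=7,n=0: 7>0, c = 49+7 = 56
j=7,n=1: 7>1, c = 56+6 = 62
j=7,n=2: 7>2, c = 62+5 = 67
j=7,n=3: 7>3, c = 67+4 = 71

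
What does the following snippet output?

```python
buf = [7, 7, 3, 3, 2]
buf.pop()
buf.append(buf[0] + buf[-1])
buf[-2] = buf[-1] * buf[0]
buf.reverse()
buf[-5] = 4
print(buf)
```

pop() removes 2 → [7, 7, 3, 3]
append buf[0]+buf[-1] = 7+3 = 10 → [7, 7, 3, 3, 10]
buf[-2] = buf[-1]*buf[0] = 10*7 = 70 → [7, 7, 3, 70, 10]
reverse → [10, 70, 3, 7, 7]
buf[-5] = 4 → [4, 70, 3, 7, 7]

[4, 70, 3, 7, 7]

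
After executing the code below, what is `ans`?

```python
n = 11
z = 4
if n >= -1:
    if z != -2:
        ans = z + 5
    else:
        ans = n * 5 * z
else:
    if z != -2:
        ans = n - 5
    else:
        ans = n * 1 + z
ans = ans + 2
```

11

n=11, z=4
n >= -1 is True; z != -2 is True
→ ans = z + 5 = 9
ans = 9+2 = 11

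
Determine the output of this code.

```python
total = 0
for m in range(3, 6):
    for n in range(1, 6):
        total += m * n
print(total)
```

m=3,n=1: total = 0+3 = 3
m=3,n=2: total = 3+6 = 9
m=3,n=3: total = 9+9 = 18
m=3,n=4: total = 18+12 = 30
m=3,n=5: total = 30+15 = 45
m=4,n=1: total = 45+4 = 49
m=4,n=2: total = 49+8 = 57
m=4,n=3: total = 57+12 = 69
m=4,n=4: total = 69+16 = 85
m=4,n=5: total = 85+20 = 105
m=5,n=1: total = 105+5 = 110
m=5,n=2: total = 110+10 = 120
m=5,n=3: total = 120+15 = 135
m=5,n=4: total = 135+20 = 155
m=5,n=5: total = 155+25 = 180

180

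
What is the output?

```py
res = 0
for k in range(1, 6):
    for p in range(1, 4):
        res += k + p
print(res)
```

k=1,p=1: res = 0+2 = 2
k=1,p=2: res = 2+3 = 5
k=1,p=3: res = 5+4 = 9
k=2,p=1: res = 9+3 = 12
k=2,p=2: res = 12+4 = 16
k=2,p=3: res = 16+5 = 21
k=3,p=1: res = 21+4 = 25
k=3,p=2: res = 25+5 = 30
k=3,p=3: res = 30+6 = 36
k=4,p=1: res = 36+5 = 41
k=4,p=2: res = 41+6 = 47
k=4,p=3: res = 47+7 = 54
k=5,p=1: res = 54+6 = 60
k=5,p=2: res = 60+7 = 67
k=5,p=3: res = 67+8 = 75

75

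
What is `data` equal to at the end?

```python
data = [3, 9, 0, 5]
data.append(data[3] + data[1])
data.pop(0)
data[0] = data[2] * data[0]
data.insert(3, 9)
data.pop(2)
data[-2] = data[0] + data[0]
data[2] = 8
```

[45, 0, 8, 14]

append data[3]+data[1] = 5+9 = 14 → [3, 9, 0, 5, 14]
pop(0) removes 3 → [9, 0, 5, 14]
data[0] = data[2]*data[0] = 5*9 = 45 → [45, 0, 5, 14]
insert 9 at 3 → [45, 0, 5, 9, 14]
pop(2) removes 5 → [45, 0, 9, 14]
data[-2] = data[0]+data[0] = 45+45 = 90 → [45, 0, 90, 14]
data[2] = 8 → [45, 0, 8, 14]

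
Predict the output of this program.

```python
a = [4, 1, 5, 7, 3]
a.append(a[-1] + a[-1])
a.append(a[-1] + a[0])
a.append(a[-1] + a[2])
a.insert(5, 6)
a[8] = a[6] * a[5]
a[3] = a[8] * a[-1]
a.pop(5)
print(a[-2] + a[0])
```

append a[-1]+a[-1] = 3+3 = 6 → [4, 1, 5, 7, 3, 6]
append a[-1]+a[0] = 6+4 = 10 → [4, 1, 5, 7, 3, 6, 10]
append a[-1]+a[2] = 10+5 = 15 → [4, 1, 5, 7, 3, 6, 10, 15]
insert 6 at 5 → [4, 1, 5, 7, 3, 6, 6, 10, 15]
a[8] = a[6]*a[5] = 6*6 = 36 → [4, 1, 5, 7, 3, 6, 6, 10, 36]
a[3] = a[8]*a[-1] = 36*36 = 1296 → [4, 1, 5, 1296, 3, 6, 6, 10, 36]
pop(5) removes 6 → [4, 1, 5, 1296, 3, 6, 10, 36]
a[-2]+a[0] = 10+4 = 14

14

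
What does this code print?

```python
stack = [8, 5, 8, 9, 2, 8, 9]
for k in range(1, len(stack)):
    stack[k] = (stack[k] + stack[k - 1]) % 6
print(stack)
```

k=1: stack[1] = (5+8)%6 = 1 → [8, 1, 8, 9, 2, 8, 9]
k=2: stack[2] = (8+1)%6 = 3 → [8, 1, 3, 9, 2, 8, 9]
k=3: stack[3] = (9+3)%6 = 0 → [8, 1, 3, 0, 2, 8, 9]
k=4: stack[4] = (2+0)%6 = 2 → [8, 1, 3, 0, 2, 8, 9]
k=5: stack[5] = (8+2)%6 = 4 → [8, 1, 3, 0, 2, 4, 9]
k=6: stack[6] = (9+4)%6 = 1 → [8, 1, 3, 0, 2, 4, 1]

[8, 1, 3, 0, 2, 4, 1]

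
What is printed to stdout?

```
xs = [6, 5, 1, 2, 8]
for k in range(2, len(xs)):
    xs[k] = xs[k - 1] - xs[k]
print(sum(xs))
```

11

k=2: xs[2] = 5-1 = 4 → [6, 5, 4, 2, 8]
k=3: xs[3] = 4-2 = 2 → [6, 5, 4, 2, 8]
k=4: xs[4] = 2-8 = -6 → [6, 5, 4, 2, -6]
sum = 11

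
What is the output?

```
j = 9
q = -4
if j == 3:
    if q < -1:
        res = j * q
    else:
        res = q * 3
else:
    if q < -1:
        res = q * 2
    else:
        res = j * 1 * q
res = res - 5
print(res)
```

-13

j=9, q=-4
j == 3 is False; q < -1 is True
→ res = q * 2 = -8
res = (-8)-5 = -13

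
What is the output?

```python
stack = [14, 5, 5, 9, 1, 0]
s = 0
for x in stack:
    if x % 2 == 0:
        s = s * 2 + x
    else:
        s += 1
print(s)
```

36

x=14: even, s = 0*2+14 = 14
x=5: not even, s = 14+1 = 15
x=5: not even, s = 15+1 = 16
x=9: not even, s = 16+1 = 17
x=1: not even, s = 17+1 = 18
x=0: even, s = 18*2+0 = 36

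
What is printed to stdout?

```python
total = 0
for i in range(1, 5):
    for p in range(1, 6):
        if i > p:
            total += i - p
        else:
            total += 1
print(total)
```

i=1,p=1: not 1>1, total = 0+1 = 1
i=1,p=2: not 1>2, total = 1+1 = 2
i=1,p=3: not 1>3, total = 2+1 = 3
i=1,p=4: not 1>4, total = 3+1 = 4
i=1,p=5: not 1>5, total = 4+1 = 5
i=2,p=1: 2>1, total = 5+1 = 6
i=2,p=2: not 2>2, total = 6+1 = 7
i=2,p=3: not 2>3, total = 7+1 = 8
i=2,p=4: not 2>4, total = 8+1 = 9
i=2,p=5: not 2>5, total = 9+1 = 10
i=3,p=1: 3>1, total = 10+2 = 12
i=3,p=2: 3>2, total = 12+1 = 13
i=3,p=3: not 3>3, total = 13+1 = 14
i=3,p=4: not 3>4, total = 14+1 = 15
i=3,p=5: not 3>5, total = 15+1 = 16
i=4,p=1: 4>1, total = 16+3 = 19
i=4,p=2: 4>2, total = 19+2 = 21
i=4,p=3: 4>3, total = 21+1 = 22
i=4,p=4: not 4>4, total = 22+1 = 23
i=4,p=5: not 4>5, total = 23+1 = 24

24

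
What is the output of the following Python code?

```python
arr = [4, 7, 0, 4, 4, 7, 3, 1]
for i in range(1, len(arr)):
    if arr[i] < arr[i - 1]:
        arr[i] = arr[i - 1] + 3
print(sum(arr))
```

i=1: 7>=4, unchanged → [4, 7, 0, 4, 4, 7, 3, 1]
i=2: 0<7, arr[2] = 7+3 = 10 → [4, 7, 10, 4, 4, 7, 3, 1]
i=3: 4<10, arr[3] = 10+3 = 13 → [4, 7, 10, 13, 4, 7, 3, 1]
i=4: 4<13, arr[4] = 13+3 = 16 → [4, 7, 10, 13, 16, 7, 3, 1]
i=5: 7<16, arr[5] = 16+3 = 19 → [4, 7, 10, 13, 16, 19, 3, 1]
i=6: 3<19, arr[6] = 19+3 = 22 → [4, 7, 10, 13, 16, 19, 22, 1]
i=7: 1<22, arr[7] = 22+3 = 25 → [4, 7, 10, 13, 16, 19, 22, 25]
sum = 116

116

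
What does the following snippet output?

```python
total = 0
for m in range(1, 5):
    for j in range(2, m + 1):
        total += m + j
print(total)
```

36

m=2,j=2: total = 0+4 = 4
m=3,j=2: total = 4+5 = 9
m=3,j=3: total = 9+6 = 15
m=4,j=2: total = 15+6 = 21
m=4,j=3: total = 21+7 = 28
m=4,j=4: total = 28+8 = 36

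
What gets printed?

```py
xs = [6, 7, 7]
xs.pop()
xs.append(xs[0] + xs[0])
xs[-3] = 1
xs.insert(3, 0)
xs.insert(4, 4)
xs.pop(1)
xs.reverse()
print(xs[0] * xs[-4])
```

pop() removes 7 → [6, 7]
append xs[0]+xs[0] = 6+6 = 12 → [6, 7, 12]
xs[-3] = 1 → [1, 7, 12]
insert 0 at 3 → [1, 7, 12, 0]
insert 4 at 4 → [1, 7, 12, 0, 4]
pop(1) removes 7 → [1, 12, 0, 4]
reverse → [4, 0, 12, 1]
xs[0]*xs[-4] = 4*4 = 16

16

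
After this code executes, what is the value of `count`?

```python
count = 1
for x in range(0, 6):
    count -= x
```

-14

x=0: count = 1-0 = 1
x=1: count = 1-1 = 0
x=2: count = 0-2 = -2
x=3: count = (-2)-3 = -5
x=4: count = (-5)-4 = -9
x=5: count = (-9)-5 = -14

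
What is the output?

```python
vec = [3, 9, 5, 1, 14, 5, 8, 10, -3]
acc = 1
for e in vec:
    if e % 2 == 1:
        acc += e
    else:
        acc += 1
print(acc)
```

24

e=3: odd, acc = 1+3 = 4
e=9: odd, acc = 4+9 = 13
e=5: odd, acc = 13+5 = 18
e=1: odd, acc = 18+1 = 19
e=14: not odd, acc = 19+1 = 20
e=5: odd, acc = 20+5 = 25
e=8: not odd, acc = 25+1 = 26
e=10: not odd, acc = 26+1 = 27
e=-3: odd, acc = 27+(-3) = 24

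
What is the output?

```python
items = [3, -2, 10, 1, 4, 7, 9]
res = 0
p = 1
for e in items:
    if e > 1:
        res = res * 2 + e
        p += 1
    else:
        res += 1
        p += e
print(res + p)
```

196

e=3: >1, res = 0*2+3 = 3; p=2
e=-2: not >1, res = 3+1 = 4; p=0
e=10: >1, res = 4*2+10 = 18; p=1
e=1: not >1, res = 18+1 = 19; p=2
e=4: >1, res = 19*2+4 = 42; p=3
e=7: >1, res = 42*2+7 = 91; p=4
e=9: >1, res = 91*2+9 = 191; p=5
res+p = 191+5 = 196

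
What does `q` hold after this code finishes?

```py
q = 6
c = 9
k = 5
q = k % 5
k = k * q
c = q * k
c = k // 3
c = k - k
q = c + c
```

0

q = 5%5 = 0
k = 5*0 = 0
c = 0*0 = 0
c = 0//3 = 0
c = 0-0 = 0
q = 0+0 = 0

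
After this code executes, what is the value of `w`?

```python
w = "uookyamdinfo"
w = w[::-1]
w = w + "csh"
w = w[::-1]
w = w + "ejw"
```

'hscuookyamdinfoejw'

reverse → 'ofnidmaykoou'
+ 'csh' → 'ofnidmaykooucsh'
reverse → 'hscuookyamdinfo'
+ 'ejw' → 'hscuookyamdinfoejw'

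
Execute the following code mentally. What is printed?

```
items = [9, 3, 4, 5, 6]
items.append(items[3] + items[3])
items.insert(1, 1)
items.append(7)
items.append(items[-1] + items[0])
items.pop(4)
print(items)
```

append items[3]+items[3] = 5+5 = 10 → [9, 3, 4, 5, 6, 10]
insert 1 at 1 → [9, 1, 3, 4, 5, 6, 10]
append 7 → [9, 1, 3, 4, 5, 6, 10, 7]
append items[-1]+items[0] = 7+9 = 16 → [9, 1, 3, 4, 5, 6, 10, 7, 16]
pop(4) removes 5 → [9, 1, 3, 4, 6, 10, 7, 16]

[9, 1, 3, 4, 6, 10, 7, 16]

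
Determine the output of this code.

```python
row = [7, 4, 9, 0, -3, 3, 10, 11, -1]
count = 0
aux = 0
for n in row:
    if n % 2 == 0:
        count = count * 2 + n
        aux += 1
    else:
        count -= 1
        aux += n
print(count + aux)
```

37

n=7: not even, count = 0-1 = -1; aux=7
n=4: even, count = (-1)*2+4 = 2; aux=8
n=9: not even, count = 2-1 = 1; aux=17
n=0: even, count = 1*2+0 = 2; aux=18
n=-3: not even, count = 2-1 = 1; aux=15
n=3: not even, count = 1-1 = 0; aux=18
n=10: even, count = 0*2+10 = 10; aux=19
n=11: not even, count = 10-1 = 9; aux=30
n=-1: not even, count = 9-1 = 8; aux=29
count+aux = 8+29 = 37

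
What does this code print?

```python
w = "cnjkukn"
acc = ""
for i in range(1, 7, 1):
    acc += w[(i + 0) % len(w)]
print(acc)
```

njkukn

i=1: add w[1]='n' → 'n'
i=2: add w[2]='j' → 'nj'
i=3: add w[3]='k' → 'njk'
i=4: add w[4]='u' → 'njku'
i=5: add w[5]='k' → 'njkuk'
i=6: add w[6]='n' → 'njkukn'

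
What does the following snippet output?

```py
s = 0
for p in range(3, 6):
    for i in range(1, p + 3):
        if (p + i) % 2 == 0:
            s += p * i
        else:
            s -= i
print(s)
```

128

p=3,i=1: even sum, s = 0+3 = 3
p=3,i=2: odd sum, s = 3-2 = 1
p=3,i=3: even sum, s = 1+9 = 10
p=3,i=4: odd sum, s = 10-4 = 6
p=3,i=5: even sum, s = 6+15 = 21
p=4,i=1: odd sum, s = 21-1 = 20
p=4,i=2: even sum, s = 20+8 = 28
p=4,i=3: odd sum, s = 28-3 = 25
p=4,i=4: even sum, s = 25+16 = 41
p=4,i=5: odd sum, s = 41-5 = 36
p=4,i=6: even sum, s = 36+24 = 60
p=5,i=1: even sum, s = 60+5 = 65
p=5,i=2: odd sum, s = 65-2 = 63
p=5,i=3: even sum, s = 63+15 = 78
p=5,i=4: odd sum, s = 78-4 = 74
p=5,i=5: even sum, s = 74+25 = 99
p=5,i=6: odd sum, s = 99-6 = 93
p=5,i=7: even sum, s = 93+35 = 128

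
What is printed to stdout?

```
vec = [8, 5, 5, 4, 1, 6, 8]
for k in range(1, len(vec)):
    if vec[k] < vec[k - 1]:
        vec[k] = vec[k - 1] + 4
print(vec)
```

[8, 12, 16, 20, 24, 28, 32]

k=1: 5<8, vec[1] = 8+4 = 12 → [8, 12, 5, 4, 1, 6, 8]
k=2: 5<12, vec[2] = 12+4 = 16 → [8, 12, 16, 4, 1, 6, 8]
k=3: 4<16, vec[3] = 16+4 = 20 → [8, 12, 16, 20, 1, 6, 8]
k=4: 1<20, vec[4] = 20+4 = 24 → [8, 12, 16, 20, 24, 6, 8]
k=5: 6<24, vec[5] = 24+4 = 28 → [8, 12, 16, 20, 24, 28, 8]
k=6: 8<28, vec[6] = 28+4 = 32 → [8, 12, 16, 20, 24, 28, 32]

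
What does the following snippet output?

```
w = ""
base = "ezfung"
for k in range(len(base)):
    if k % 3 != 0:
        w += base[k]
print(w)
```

k=0: skip
k=1: add 'z' → 'z'
k=2: add 'f' → 'zf'
k=3: skip
k=4: add 'n' → 'zfn'
k=5: add 'g' → 'zfng'

zfng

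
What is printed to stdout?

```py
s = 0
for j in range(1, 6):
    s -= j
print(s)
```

-15

j=1: s = 0-1 = -1
j=2: s = (-1)-2 = -3
j=3: s = (-3)-3 = -6
j=4: s = (-6)-4 = -10
j=5: s = (-10)-5 = -15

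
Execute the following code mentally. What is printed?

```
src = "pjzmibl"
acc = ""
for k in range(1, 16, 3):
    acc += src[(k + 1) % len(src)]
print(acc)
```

k=1: add src[2]='z' → 'z'
k=4: add src[5]='b' → 'zb'
k=7: add src[1]='j' → 'zbj'
k=10: add src[4]='i' → 'zbji'
k=13: add src[0]='p' → 'zbjip'

zbjip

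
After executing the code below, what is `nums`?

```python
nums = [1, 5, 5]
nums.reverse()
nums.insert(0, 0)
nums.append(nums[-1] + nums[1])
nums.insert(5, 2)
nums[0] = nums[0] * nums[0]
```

[0, 5, 5, 1, 6, 2]

reverse → [5, 5, 1]
insert 0 at 0 → [0, 5, 5, 1]
append nums[-1]+nums[1] = 1+5 = 6 → [0, 5, 5, 1, 6]
insert 2 at 5 → [0, 5, 5, 1, 6, 2]
nums[0] = nums[0]*nums[0] = 0*0 = 0 → [0, 5, 5, 1, 6, 2]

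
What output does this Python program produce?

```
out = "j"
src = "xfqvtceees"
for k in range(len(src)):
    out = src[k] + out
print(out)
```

seeectvqfxj

k=0: prepend 'x' → 'xj'
k=1: prepend 'f' → 'fxj'
k=2: prepend 'q' → 'qfxj'
k=3: prepend 'v' → 'vqfxj'
k=4: prepend 't' → 'tvqfxj'
k=5: prepend 'c' → 'ctvqfxj'
k=6: prepend 'e' → 'ectvqfxj'
k=7: prepend 'e' → 'eectvqfxj'
k=8: prepend 'e' → 'eeectvqfxj'
k=9: prepend 's' → 'seeectvqfxj'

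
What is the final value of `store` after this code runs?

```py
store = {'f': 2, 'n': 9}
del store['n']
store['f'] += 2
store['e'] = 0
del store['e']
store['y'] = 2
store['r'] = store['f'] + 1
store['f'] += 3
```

del 'n' → {'f': 2}
store['f'] = 2+2 = 4 → {'f': 4}
store['e'] = 0 → {'f': 4, 'e': 0}
del 'e' → {'f': 4}
store['y'] = 2 → {'f': 4, 'y': 2}
store['r'] = store['f']+1 = 5 → {'f': 4, 'y': 2, 'r': 5}
store['f'] = 4+3 = 7 → {'f': 7, 'y': 2, 'r': 5}

{'f': 7, 'y': 2, 'r': 5}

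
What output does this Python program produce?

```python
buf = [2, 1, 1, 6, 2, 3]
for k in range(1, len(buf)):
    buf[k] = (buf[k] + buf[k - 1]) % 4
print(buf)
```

k=1: buf[1] = (1+2)%4 = 3 → [2, 3, 1, 6, 2, 3]
k=2: buf[2] = (1+3)%4 = 0 → [2, 3, 0, 6, 2, 3]
k=3: buf[3] = (6+0)%4 = 2 → [2, 3, 0, 2, 2, 3]
k=4: buf[4] = (2+2)%4 = 0 → [2, 3, 0, 2, 0, 3]
k=5: buf[5] = (3+0)%4 = 3 → [2, 3, 0, 2, 0, 3]

[2, 3, 0, 2, 0, 3]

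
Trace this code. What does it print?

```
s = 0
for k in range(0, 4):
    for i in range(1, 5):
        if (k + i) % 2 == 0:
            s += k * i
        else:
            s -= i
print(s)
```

8

k=0,i=1: odd sum, s = 0-1 = -1
k=0,i=2: even sum, s = (-1)+0 = -1
k=0,i=3: odd sum, s = (-1)-3 = -4
k=0,i=4: even sum, s = (-4)+0 = -4
k=1,i=1: even sum, s = (-4)+1 = -3
k=1,i=2: odd sum, s = (-3)-2 = -5
k=1,i=3: even sum, s = (-5)+3 = -2
k=1,i=4: odd sum, s = (-2)-4 = -6
k=2,i=1: odd sum, s = (-6)-1 = -7
k=2,i=2: even sum, s = (-7)+4 = -3
k=2,i=3: odd sum, s = (-3)-3 = -6
k=2,i=4: even sum, s = (-6)+8 = 2
k=3,i=1: even sum, s = 2+3 = 5
k=3,i=2: odd sum, s = 5-2 = 3
k=3,i=3: even sum, s = 3+9 = 12
k=3,i=4: odd sum, s = 12-4 = 8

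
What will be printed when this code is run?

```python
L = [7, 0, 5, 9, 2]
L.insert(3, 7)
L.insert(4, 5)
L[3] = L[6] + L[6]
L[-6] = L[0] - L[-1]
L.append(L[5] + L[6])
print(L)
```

[7, 5, 5, 4, 5, 9, 2, 11]

insert 7 at 3 → [7, 0, 5, 7, 9, 2]
insert 5 at 4 → [7, 0, 5, 7, 5, 9, 2]
L[3] = L[6]+L[6] = 2+2 = 4 → [7, 0, 5, 4, 5, 9, 2]
L[-6] = L[0]-L[-1] = 7-2 = 5 → [7, 5, 5, 4, 5, 9, 2]
append L[5]+L[6] = 9+2 = 11 → [7, 5, 5, 4, 5, 9, 2, 11]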